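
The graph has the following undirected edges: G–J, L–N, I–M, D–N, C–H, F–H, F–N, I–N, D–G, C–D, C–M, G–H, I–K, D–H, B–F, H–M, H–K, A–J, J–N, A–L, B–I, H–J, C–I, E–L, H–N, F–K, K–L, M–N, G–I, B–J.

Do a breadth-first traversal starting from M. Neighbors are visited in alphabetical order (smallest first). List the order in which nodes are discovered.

M → C → H → I → N → D → F → G → J → K → B → L → A → E

Visit M; enqueue C, H, I, N → queue [C, H, I, N]
Visit C; enqueue D → queue [H, I, N, D]
Visit H; enqueue F, G, J, K → queue [I, N, D, F, G, J, K]
Visit I; enqueue B → queue [N, D, F, G, J, K, B]
Visit N; enqueue L → queue [D, F, G, J, K, B, L]
Visit D → queue [F, G, J, K, B, L]
Visit F → queue [G, J, K, B, L]
Visit G → queue [J, K, B, L]
Visit J; enqueue A → queue [K, B, L, A]
Visit K → queue [B, L, A]
Visit B → queue [L, A]
Visit L; enqueue E → queue [A, E]
Visit A → queue [E]
Visit E → queue []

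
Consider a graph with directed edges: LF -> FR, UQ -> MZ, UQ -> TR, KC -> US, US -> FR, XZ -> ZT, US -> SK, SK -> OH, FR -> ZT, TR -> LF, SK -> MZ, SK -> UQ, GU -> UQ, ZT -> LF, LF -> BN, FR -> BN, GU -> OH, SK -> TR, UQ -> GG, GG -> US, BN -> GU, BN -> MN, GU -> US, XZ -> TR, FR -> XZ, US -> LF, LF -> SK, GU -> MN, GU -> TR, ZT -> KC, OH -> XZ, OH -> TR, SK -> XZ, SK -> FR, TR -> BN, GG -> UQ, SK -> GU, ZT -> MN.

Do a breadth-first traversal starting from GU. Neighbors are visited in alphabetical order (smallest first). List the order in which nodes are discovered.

Visit GU; enqueue MN, OH, TR, UQ, US → queue [MN, OH, TR, UQ, US]
Visit MN → queue [OH, TR, UQ, US]
Visit OH; enqueue XZ → queue [TR, UQ, US, XZ]
Visit TR; enqueue BN, LF → queue [UQ, US, XZ, BN, LF]
Visit UQ; enqueue GG, MZ → queue [US, XZ, BN, LF, GG, MZ]
Visit US; enqueue FR, SK → queue [XZ, BN, LF, GG, MZ, FR, SK]
Visit XZ; enqueue ZT → queue [BN, LF, GG, MZ, FR, SK, ZT]
Visit BN → queue [LF, GG, MZ, FR, SK, ZT]
Visit LF → queue [GG, MZ, FR, SK, ZT]
Visit GG → queue [MZ, FR, SK, ZT]
Visit MZ → queue [FR, SK, ZT]
Visit FR → queue [SK, ZT]
Visit SK → queue [ZT]
Visit ZT; enqueue KC → queue [KC]
Visit KC → queue []

GU -> MN -> OH -> TR -> UQ -> US -> XZ -> BN -> LF -> GG -> MZ -> FR -> SK -> ZT -> KC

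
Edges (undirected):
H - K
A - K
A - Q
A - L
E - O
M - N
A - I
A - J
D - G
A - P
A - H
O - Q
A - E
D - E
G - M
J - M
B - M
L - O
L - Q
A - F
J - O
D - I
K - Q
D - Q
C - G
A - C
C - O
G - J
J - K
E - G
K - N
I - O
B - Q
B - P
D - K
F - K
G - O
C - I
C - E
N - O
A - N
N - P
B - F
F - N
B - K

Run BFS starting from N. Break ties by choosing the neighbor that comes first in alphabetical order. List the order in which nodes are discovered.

Visit N; enqueue A, F, K, M, O, P → queue [A, F, K, M, O, P]
Visit A; enqueue C, E, H, I, J, L, Q → queue [F, K, M, O, P, C, E, H, I, J, L, Q]
Visit F; enqueue B → queue [K, M, O, P, C, E, H, I, J, L, Q, B]
Visit K; enqueue D → queue [M, O, P, C, E, H, I, J, L, Q, B, D]
Visit M; enqueue G → queue [O, P, C, E, H, I, J, L, Q, B, D, G]
Visit O → queue [P, C, E, H, I, J, L, Q, B, D, G]
Visit P → queue [C, E, H, I, J, L, Q, B, D, G]
Visit C → queue [E, H, I, J, L, Q, B, D, G]
Visit E → queue [H, I, J, L, Q, B, D, G]
Visit H → queue [I, J, L, Q, B, D, G]
Visit I → queue [J, L, Q, B, D, G]
Visit J → queue [L, Q, B, D, G]
Visit L → queue [Q, B, D, G]
Visit Q → queue [B, D, G]
Visit B → queue [D, G]
Visit D → queue [G]
Visit G → queue []

N, A, F, K, M, O, P, C, E, H, I, J, L, Q, B, D, G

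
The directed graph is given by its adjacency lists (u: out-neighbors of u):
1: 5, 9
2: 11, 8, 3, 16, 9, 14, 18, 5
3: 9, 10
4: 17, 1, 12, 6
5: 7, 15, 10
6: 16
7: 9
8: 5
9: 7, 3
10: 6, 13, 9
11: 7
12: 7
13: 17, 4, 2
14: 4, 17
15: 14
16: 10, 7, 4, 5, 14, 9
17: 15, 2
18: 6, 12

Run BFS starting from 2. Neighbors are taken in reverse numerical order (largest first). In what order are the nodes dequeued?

Visit 2; enqueue 18, 16, 14, 11, 9, 8, 5, 3 → queue [18, 16, 14, 11, 9, 8, 5, 3]
Visit 18; enqueue 12, 6 → queue [16, 14, 11, 9, 8, 5, 3, 12, 6]
Visit 16; enqueue 10, 7, 4 → queue [14, 11, 9, 8, 5, 3, 12, 6, 10, 7, 4]
Visit 14; enqueue 17 → queue [11, 9, 8, 5, 3, 12, 6, 10, 7, 4, 17]
Visit 11 → queue [9, 8, 5, 3, 12, 6, 10, 7, 4, 17]
Visit 9 → queue [8, 5, 3, 12, 6, 10, 7, 4, 17]
Visit 8 → queue [5, 3, 12, 6, 10, 7, 4, 17]
Visit 5; enqueue 15 → queue [3, 12, 6, 10, 7, 4, 17, 15]
Visit 3 → queue [12, 6, 10, 7, 4, 17, 15]
Visit 12 → queue [6, 10, 7, 4, 17, 15]
Visit 6 → queue [10, 7, 4, 17, 15]
Visit 10; enqueue 13 → queue [7, 4, 17, 15, 13]
Visit 7 → queue [4, 17, 15, 13]
Visit 4; enqueue 1 → queue [17, 15, 13, 1]
Visit 17 → queue [15, 13, 1]
Visit 15 → queue [13, 1]
Visit 13 → queue [1]
Visit 1 → queue []

2 18 16 14 11 9 8 5 3 12 6 10 7 4 17 15 13 1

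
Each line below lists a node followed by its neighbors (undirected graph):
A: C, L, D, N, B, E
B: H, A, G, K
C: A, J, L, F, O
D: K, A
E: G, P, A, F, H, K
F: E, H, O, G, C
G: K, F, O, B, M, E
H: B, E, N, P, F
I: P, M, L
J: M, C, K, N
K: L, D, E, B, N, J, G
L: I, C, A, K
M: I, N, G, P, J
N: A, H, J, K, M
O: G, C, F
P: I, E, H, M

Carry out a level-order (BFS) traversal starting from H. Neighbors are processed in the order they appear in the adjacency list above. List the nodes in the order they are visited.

H, B, E, N, P, F, A, G, K, J, M, I, O, C, L, D

Visit H; enqueue B, E, N, P, F → queue [B, E, N, P, F]
Visit B; enqueue A, G, K → queue [E, N, P, F, A, G, K]
Visit E → queue [N, P, F, A, G, K]
Visit N; enqueue J, M → queue [P, F, A, G, K, J, M]
Visit P; enqueue I → queue [F, A, G, K, J, M, I]
Visit F; enqueue O, C → queue [A, G, K, J, M, I, O, C]
Visit A; enqueue L, D → queue [G, K, J, M, I, O, C, L, D]
Visit G → queue [K, J, M, I, O, C, L, D]
Visit K → queue [J, M, I, O, C, L, D]
Visit J → queue [M, I, O, C, L, D]
Visit M → queue [I, O, C, L, D]
Visit I → queue [O, C, L, D]
Visit O → queue [C, L, D]
Visit C → queue [L, D]
Visit L → queue [D]
Visit D → queue []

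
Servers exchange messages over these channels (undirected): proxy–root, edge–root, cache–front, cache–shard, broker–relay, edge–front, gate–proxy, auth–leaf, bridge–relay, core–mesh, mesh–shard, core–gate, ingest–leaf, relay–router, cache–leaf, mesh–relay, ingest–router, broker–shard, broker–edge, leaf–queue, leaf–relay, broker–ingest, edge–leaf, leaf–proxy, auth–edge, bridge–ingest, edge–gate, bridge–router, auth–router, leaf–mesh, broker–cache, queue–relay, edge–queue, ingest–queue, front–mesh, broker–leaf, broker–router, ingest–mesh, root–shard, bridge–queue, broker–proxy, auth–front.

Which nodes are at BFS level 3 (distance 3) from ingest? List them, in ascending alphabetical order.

gate, root

Level 0: ingest
Level 1: bridge, broker, leaf, mesh, queue, router
Level 2: auth, cache, core, edge, front, proxy, relay, shard
Level 3: gate, root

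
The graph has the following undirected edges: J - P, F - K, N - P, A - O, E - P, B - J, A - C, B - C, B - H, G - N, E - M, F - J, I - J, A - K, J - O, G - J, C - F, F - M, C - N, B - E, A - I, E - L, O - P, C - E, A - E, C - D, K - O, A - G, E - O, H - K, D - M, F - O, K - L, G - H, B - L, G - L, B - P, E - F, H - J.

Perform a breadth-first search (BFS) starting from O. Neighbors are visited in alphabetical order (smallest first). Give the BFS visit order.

Visit O; enqueue A, E, F, J, K, P → queue [A, E, F, J, K, P]
Visit A; enqueue C, G, I → queue [E, F, J, K, P, C, G, I]
Visit E; enqueue B, L, M → queue [F, J, K, P, C, G, I, B, L, M]
Visit F → queue [J, K, P, C, G, I, B, L, M]
Visit J; enqueue H → queue [K, P, C, G, I, B, L, M, H]
Visit K → queue [P, C, G, I, B, L, M, H]
Visit P; enqueue N → queue [C, G, I, B, L, M, H, N]
Visit C; enqueue D → queue [G, I, B, L, M, H, N, D]
Visit G → queue [I, B, L, M, H, N, D]
Visit I → queue [B, L, M, H, N, D]
Visit B → queue [L, M, H, N, D]
Visit L → queue [M, H, N, D]
Visit M → queue [H, N, D]
Visit H → queue [N, D]
Visit N → queue [D]
Visit D → queue []

O -> A -> E -> F -> J -> K -> P -> C -> G -> I -> B -> L -> M -> H -> N -> D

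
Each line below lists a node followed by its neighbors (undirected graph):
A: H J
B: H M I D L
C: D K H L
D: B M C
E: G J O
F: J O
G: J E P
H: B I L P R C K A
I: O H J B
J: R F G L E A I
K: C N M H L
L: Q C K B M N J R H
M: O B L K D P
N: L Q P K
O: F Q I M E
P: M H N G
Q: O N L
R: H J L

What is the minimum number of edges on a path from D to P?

Level 0: D
Level 1: B, C, M
Level 2: H, I, K, L, O, P
Level 3: A, E, F, G, J, N, Q, R
P first appears at level 2.

2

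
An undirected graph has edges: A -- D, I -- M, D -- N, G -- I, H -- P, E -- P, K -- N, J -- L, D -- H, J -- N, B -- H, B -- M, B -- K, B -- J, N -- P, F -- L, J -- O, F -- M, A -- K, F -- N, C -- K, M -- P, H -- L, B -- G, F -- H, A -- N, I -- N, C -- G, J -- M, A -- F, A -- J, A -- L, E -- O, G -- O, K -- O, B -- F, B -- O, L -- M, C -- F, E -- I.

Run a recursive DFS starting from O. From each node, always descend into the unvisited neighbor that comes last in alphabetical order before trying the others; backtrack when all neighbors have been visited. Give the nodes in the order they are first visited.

O K N P M L J B H F C G I E A D

Visit O
O → K
K → N
N → P
P → M
M → L
L → J
J → B
B → H
H → F
F → C
C → G
G → I
I → E
F → A
A → D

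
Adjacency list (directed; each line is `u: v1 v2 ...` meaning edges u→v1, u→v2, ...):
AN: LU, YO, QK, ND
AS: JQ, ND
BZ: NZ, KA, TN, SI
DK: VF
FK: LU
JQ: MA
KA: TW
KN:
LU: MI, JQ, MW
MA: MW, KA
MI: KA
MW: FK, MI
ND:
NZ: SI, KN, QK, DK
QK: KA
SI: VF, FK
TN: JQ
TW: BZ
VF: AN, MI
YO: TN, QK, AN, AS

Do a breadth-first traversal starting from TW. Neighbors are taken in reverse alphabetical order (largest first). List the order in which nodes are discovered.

Visit TW; enqueue BZ → queue [BZ]
Visit BZ; enqueue TN, SI, NZ, KA → queue [TN, SI, NZ, KA]
Visit TN; enqueue JQ → queue [SI, NZ, KA, JQ]
Visit SI; enqueue VF, FK → queue [NZ, KA, JQ, VF, FK]
Visit NZ; enqueue QK, KN, DK → queue [KA, JQ, VF, FK, QK, KN, DK]
Visit KA → queue [JQ, VF, FK, QK, KN, DK]
Visit JQ; enqueue MA → queue [VF, FK, QK, KN, DK, MA]
Visit VF; enqueue MI, AN → queue [FK, QK, KN, DK, MA, MI, AN]
Visit FK; enqueue LU → queue [QK, KN, DK, MA, MI, AN, LU]
Visit QK → queue [KN, DK, MA, MI, AN, LU]
Visit KN → queue [DK, MA, MI, AN, LU]
Visit DK → queue [MA, MI, AN, LU]
Visit MA; enqueue MW → queue [MI, AN, LU, MW]
Visit MI → queue [AN, LU, MW]
Visit AN; enqueue YO, ND → queue [LU, MW, YO, ND]
Visit LU → queue [MW, YO, ND]
Visit MW → queue [YO, ND]
Visit YO; enqueue AS → queue [ND, AS]
Visit ND → queue [AS]
Visit AS → queue []

TW, BZ, TN, SI, NZ, KA, JQ, VF, FK, QK, KN, DK, MA, MI, AN, LU, MW, YO, ND, AS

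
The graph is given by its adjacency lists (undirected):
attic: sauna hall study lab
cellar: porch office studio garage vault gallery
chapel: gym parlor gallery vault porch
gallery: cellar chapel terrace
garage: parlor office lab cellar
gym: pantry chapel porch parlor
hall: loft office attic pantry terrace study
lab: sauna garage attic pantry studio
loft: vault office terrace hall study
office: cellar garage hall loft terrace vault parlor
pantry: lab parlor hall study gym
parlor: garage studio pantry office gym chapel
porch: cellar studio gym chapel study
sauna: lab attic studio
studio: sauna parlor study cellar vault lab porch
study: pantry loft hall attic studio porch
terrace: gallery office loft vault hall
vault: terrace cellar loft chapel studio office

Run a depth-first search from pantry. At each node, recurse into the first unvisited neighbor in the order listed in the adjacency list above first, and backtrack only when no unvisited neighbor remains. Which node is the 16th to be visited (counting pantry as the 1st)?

gym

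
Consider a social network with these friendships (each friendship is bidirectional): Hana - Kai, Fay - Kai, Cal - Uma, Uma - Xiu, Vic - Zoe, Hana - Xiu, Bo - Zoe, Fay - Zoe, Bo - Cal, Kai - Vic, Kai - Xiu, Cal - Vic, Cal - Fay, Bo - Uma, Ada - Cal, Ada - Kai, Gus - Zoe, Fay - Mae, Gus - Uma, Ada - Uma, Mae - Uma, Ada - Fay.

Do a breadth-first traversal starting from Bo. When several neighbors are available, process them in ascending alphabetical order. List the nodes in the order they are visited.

Bo, Cal, Uma, Zoe, Ada, Fay, Vic, Gus, Mae, Xiu, Kai, Hana

Visit Bo; enqueue Cal, Uma, Zoe → queue [Cal, Uma, Zoe]
Visit Cal; enqueue Ada, Fay, Vic → queue [Uma, Zoe, Ada, Fay, Vic]
Visit Uma; enqueue Gus, Mae, Xiu → queue [Zoe, Ada, Fay, Vic, Gus, Mae, Xiu]
Visit Zoe → queue [Ada, Fay, Vic, Gus, Mae, Xiu]
Visit Ada; enqueue Kai → queue [Fay, Vic, Gus, Mae, Xiu, Kai]
Visit Fay → queue [Vic, Gus, Mae, Xiu, Kai]
Visit Vic → queue [Gus, Mae, Xiu, Kai]
Visit Gus → queue [Mae, Xiu, Kai]
Visit Mae → queue [Xiu, Kai]
Visit Xiu; enqueue Hana → queue [Kai, Hana]
Visit Kai → queue [Hana]
Visit Hana → queue []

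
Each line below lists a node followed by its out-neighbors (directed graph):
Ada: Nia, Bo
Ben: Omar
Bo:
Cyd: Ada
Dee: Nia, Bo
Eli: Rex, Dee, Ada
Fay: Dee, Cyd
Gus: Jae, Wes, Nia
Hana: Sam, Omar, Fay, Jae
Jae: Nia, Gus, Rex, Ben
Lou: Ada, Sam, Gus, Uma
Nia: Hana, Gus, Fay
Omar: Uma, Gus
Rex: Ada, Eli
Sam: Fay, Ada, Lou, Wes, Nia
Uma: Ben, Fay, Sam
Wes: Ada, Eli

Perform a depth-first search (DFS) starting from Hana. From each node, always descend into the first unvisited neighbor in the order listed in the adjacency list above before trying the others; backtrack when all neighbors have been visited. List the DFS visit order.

Visit Hana
Hana → Sam
Sam → Fay
Fay → Dee
Dee → Nia
Nia → Gus
Gus → Jae
Jae → Rex
Rex → Ada
Ada → Bo
Rex → Eli
Jae → Ben
Ben → Omar
Omar → Uma
Gus → Wes
Fay → Cyd
Sam → Lou

Hana, Sam, Fay, Dee, Nia, Gus, Jae, Rex, Ada, Bo, Eli, Ben, Omar, Uma, Wes, Cyd, Lou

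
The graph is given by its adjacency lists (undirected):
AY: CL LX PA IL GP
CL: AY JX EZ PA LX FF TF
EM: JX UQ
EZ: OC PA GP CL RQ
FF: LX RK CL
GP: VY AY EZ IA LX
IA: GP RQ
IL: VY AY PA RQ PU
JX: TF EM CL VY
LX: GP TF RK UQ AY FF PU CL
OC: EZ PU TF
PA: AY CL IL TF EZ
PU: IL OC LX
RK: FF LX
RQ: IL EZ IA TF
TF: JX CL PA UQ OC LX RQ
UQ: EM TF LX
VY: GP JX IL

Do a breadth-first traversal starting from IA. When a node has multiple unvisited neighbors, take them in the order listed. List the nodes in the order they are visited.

IA, GP, RQ, VY, AY, EZ, LX, IL, TF, JX, CL, PA, OC, RK, UQ, FF, PU, EM

Visit IA; enqueue GP, RQ → queue [GP, RQ]
Visit GP; enqueue VY, AY, EZ, LX → queue [RQ, VY, AY, EZ, LX]
Visit RQ; enqueue IL, TF → queue [VY, AY, EZ, LX, IL, TF]
Visit VY; enqueue JX → queue [AY, EZ, LX, IL, TF, JX]
Visit AY; enqueue CL, PA → queue [EZ, LX, IL, TF, JX, CL, PA]
Visit EZ; enqueue OC → queue [LX, IL, TF, JX, CL, PA, OC]
Visit LX; enqueue RK, UQ, FF, PU → queue [IL, TF, JX, CL, PA, OC, RK, UQ, FF, PU]
Visit IL → queue [TF, JX, CL, PA, OC, RK, UQ, FF, PU]
Visit TF → queue [JX, CL, PA, OC, RK, UQ, FF, PU]
Visit JX; enqueue EM → queue [CL, PA, OC, RK, UQ, FF, PU, EM]
Visit CL → queue [PA, OC, RK, UQ, FF, PU, EM]
Visit PA → queue [OC, RK, UQ, FF, PU, EM]
Visit OC → queue [RK, UQ, FF, PU, EM]
Visit RK → queue [UQ, FF, PU, EM]
Visit UQ → queue [FF, PU, EM]
Visit FF → queue [PU, EM]
Visit PU → queue [EM]
Visit EM → queue []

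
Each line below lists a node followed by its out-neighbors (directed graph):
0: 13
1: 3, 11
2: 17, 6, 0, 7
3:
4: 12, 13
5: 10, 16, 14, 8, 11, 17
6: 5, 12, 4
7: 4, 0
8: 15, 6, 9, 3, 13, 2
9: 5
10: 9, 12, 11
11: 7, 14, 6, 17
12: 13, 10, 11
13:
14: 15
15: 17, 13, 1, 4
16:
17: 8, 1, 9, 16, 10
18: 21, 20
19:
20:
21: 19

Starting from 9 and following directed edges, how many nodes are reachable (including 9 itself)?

18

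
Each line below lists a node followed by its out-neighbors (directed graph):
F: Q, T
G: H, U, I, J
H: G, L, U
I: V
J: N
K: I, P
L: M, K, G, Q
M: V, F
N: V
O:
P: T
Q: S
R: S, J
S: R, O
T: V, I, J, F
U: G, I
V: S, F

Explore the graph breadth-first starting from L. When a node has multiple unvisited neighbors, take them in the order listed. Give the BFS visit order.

Visit L; enqueue M, K, G, Q → queue [M, K, G, Q]
Visit M; enqueue V, F → queue [K, G, Q, V, F]
Visit K; enqueue I, P → queue [G, Q, V, F, I, P]
Visit G; enqueue H, U, J → queue [Q, V, F, I, P, H, U, J]
Visit Q; enqueue S → queue [V, F, I, P, H, U, J, S]
Visit V → queue [F, I, P, H, U, J, S]
Visit F; enqueue T → queue [I, P, H, U, J, S, T]
Visit I → queue [P, H, U, J, S, T]
Visit P → queue [H, U, J, S, T]
Visit H → queue [U, J, S, T]
Visit U → queue [J, S, T]
Visit J; enqueue N → queue [S, T, N]
Visit S; enqueue R, O → queue [T, N, R, O]
Visit T → queue [N, R, O]
Visit N → queue [R, O]
Visit R → queue [O]
Visit O → queue []

L -> M -> K -> G -> Q -> V -> F -> I -> P -> H -> U -> J -> S -> T -> N -> R -> O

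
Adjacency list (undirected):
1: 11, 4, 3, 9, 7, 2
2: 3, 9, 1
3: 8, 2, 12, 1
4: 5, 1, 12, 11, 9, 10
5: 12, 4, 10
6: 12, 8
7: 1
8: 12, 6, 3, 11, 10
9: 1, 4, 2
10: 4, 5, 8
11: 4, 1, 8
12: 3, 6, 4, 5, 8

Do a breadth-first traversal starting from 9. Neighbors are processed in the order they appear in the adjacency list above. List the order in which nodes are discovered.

9 1 4 2 11 3 7 5 12 10 8 6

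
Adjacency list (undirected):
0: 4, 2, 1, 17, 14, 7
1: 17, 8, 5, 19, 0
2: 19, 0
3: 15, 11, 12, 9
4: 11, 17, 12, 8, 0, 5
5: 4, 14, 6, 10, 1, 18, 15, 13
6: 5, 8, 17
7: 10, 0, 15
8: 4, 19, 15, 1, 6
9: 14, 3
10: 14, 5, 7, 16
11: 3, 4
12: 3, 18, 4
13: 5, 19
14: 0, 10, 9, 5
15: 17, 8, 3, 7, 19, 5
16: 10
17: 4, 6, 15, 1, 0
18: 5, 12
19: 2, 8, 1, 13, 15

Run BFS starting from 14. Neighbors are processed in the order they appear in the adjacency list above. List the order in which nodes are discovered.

Visit 14; enqueue 0, 10, 9, 5 → queue [0, 10, 9, 5]
Visit 0; enqueue 4, 2, 1, 17, 7 → queue [10, 9, 5, 4, 2, 1, 17, 7]
Visit 10; enqueue 16 → queue [9, 5, 4, 2, 1, 17, 7, 16]
Visit 9; enqueue 3 → queue [5, 4, 2, 1, 17, 7, 16, 3]
Visit 5; enqueue 6, 18, 15, 13 → queue [4, 2, 1, 17, 7, 16, 3, 6, 18, 15, 13]
Visit 4; enqueue 11, 12, 8 → queue [2, 1, 17, 7, 16, 3, 6, 18, 15, 13, 11, 12, 8]
Visit 2; enqueue 19 → queue [1, 17, 7, 16, 3, 6, 18, 15, 13, 11, 12, 8, 19]
Visit 1 → queue [17, 7, 16, 3, 6, 18, 15, 13, 11, 12, 8, 19]
Visit 17 → queue [7, 16, 3, 6, 18, 15, 13, 11, 12, 8, 19]
Visit 7 → queue [16, 3, 6, 18, 15, 13, 11, 12, 8, 19]
Visit 16 → queue [3, 6, 18, 15, 13, 11, 12, 8, 19]
Visit 3 → queue [6, 18, 15, 13, 11, 12, 8, 19]
Visit 6 → queue [18, 15, 13, 11, 12, 8, 19]
Visit 18 → queue [15, 13, 11, 12, 8, 19]
Visit 15 → queue [13, 11, 12, 8, 19]
Visit 13 → queue [11, 12, 8, 19]
Visit 11 → queue [12, 8, 19]
Visit 12 → queue [8, 19]
Visit 8 → queue [19]
Visit 19 → queue []

14 → 0 → 10 → 9 → 5 → 4 → 2 → 1 → 17 → 7 → 16 → 3 → 6 → 18 → 15 → 13 → 11 → 12 → 8 → 19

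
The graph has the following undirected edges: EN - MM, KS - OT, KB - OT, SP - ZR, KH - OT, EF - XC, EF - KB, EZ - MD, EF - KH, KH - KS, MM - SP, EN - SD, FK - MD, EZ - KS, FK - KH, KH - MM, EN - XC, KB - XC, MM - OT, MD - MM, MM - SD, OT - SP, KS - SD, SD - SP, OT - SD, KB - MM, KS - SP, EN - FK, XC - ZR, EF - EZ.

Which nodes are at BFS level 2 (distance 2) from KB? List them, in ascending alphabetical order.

Level 0: KB
Level 1: EF, MM, OT, XC
Level 2: EN, EZ, KH, KS, MD, SD, SP, ZR
Level 3: FK

EN, EZ, KH, KS, MD, SD, SP, ZR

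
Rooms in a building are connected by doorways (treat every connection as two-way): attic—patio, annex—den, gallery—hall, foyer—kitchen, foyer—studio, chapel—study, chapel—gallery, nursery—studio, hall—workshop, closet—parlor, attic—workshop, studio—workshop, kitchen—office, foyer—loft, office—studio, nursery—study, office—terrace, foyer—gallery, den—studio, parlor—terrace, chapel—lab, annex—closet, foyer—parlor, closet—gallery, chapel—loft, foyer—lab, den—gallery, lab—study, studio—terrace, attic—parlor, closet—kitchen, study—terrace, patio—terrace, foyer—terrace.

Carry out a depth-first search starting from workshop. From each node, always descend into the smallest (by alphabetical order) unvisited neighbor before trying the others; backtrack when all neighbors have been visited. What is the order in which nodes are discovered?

Visit workshop
workshop → attic
attic → parlor
parlor → closet
closet → annex
annex → den
den → gallery
gallery → chapel
chapel → lab
lab → foyer
foyer → kitchen
kitchen → office
office → studio
studio → nursery
nursery → study
study → terrace
terrace → patio
foyer → loft
gallery → hall

workshop → attic → parlor → closet → annex → den → gallery → chapel → lab → foyer → kitchen → office → studio → nursery → study → terrace → patio → loft → hall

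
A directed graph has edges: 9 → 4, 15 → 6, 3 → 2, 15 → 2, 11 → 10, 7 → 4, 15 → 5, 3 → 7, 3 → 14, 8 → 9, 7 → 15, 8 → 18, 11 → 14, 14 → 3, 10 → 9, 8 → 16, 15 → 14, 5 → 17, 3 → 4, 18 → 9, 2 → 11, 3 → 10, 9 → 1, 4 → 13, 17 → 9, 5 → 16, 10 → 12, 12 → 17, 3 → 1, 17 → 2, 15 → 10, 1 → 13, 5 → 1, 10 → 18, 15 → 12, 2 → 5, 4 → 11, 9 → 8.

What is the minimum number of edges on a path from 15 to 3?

Level 0: 15
Level 1: 2, 5, 6, 10, 12, 14
Level 2: 1, 3, 9, 11, 16, 17, 18
Level 3: 4, 7, 8, 13
3 first appears at level 2.

2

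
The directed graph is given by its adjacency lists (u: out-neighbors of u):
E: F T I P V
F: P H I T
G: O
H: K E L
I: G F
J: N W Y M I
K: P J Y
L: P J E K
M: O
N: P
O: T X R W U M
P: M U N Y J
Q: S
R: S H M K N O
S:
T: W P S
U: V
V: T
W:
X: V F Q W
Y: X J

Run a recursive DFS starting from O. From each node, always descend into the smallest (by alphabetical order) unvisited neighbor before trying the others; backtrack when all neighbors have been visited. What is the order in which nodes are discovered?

O, M, R, H, E, F, I, G, P, J, N, W, Y, X, Q, S, V, T, U, K, L

Visit O
O → M
O → R
R → H
H → E
E → F
F → I
I → G
F → P
P → J
J → N
J → W
J → Y
Y → X
X → Q
Q → S
X → V
V → T
P → U
H → K
H → L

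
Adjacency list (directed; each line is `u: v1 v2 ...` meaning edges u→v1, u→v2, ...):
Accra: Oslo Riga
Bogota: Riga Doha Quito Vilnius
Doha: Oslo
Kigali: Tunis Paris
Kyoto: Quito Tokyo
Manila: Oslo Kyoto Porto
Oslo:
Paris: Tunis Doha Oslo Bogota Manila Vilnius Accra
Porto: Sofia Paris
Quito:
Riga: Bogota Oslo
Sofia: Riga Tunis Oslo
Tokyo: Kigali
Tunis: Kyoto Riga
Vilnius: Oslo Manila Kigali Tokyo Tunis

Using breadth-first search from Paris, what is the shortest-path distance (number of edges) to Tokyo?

2

Level 0: Paris
Level 1: Accra, Bogota, Doha, Manila, Oslo, Tunis, Vilnius
Level 2: Kigali, Kyoto, Porto, Quito, Riga, Tokyo
Level 3: Sofia
Tokyo first appears at level 2.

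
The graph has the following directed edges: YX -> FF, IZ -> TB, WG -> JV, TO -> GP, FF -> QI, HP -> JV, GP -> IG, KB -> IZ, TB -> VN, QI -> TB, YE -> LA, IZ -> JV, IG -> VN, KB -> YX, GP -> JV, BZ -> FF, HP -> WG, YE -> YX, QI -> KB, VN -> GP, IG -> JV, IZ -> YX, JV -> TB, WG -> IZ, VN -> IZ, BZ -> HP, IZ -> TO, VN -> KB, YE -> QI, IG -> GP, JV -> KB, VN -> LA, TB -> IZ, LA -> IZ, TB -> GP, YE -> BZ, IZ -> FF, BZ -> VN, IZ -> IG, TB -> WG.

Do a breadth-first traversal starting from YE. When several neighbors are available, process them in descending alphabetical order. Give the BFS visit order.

YE, YX, QI, LA, BZ, FF, TB, KB, IZ, VN, HP, WG, GP, TO, JV, IG

Visit YE; enqueue YX, QI, LA, BZ → queue [YX, QI, LA, BZ]
Visit YX; enqueue FF → queue [QI, LA, BZ, FF]
Visit QI; enqueue TB, KB → queue [LA, BZ, FF, TB, KB]
Visit LA; enqueue IZ → queue [BZ, FF, TB, KB, IZ]
Visit BZ; enqueue VN, HP → queue [FF, TB, KB, IZ, VN, HP]
Visit FF → queue [TB, KB, IZ, VN, HP]
Visit TB; enqueue WG, GP → queue [KB, IZ, VN, HP, WG, GP]
Visit KB → queue [IZ, VN, HP, WG, GP]
Visit IZ; enqueue TO, JV, IG → queue [VN, HP, WG, GP, TO, JV, IG]
Visit VN → queue [HP, WG, GP, TO, JV, IG]
Visit HP → queue [WG, GP, TO, JV, IG]
Visit WG → queue [GP, TO, JV, IG]
Visit GP → queue [TO, JV, IG]
Visit TO → queue [JV, IG]
Visit JV → queue [IG]
Visit IG → queue []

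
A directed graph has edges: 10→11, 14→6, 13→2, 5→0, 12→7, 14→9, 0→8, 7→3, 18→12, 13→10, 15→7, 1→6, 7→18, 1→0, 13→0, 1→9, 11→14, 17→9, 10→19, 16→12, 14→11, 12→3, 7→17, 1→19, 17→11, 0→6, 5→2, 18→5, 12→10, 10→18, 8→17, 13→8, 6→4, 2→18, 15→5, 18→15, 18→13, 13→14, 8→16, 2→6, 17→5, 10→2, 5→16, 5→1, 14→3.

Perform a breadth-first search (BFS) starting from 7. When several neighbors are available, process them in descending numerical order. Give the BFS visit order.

7, 18, 17, 3, 15, 13, 12, 5, 11, 9, 14, 10, 8, 2, 0, 16, 1, 6, 19, 4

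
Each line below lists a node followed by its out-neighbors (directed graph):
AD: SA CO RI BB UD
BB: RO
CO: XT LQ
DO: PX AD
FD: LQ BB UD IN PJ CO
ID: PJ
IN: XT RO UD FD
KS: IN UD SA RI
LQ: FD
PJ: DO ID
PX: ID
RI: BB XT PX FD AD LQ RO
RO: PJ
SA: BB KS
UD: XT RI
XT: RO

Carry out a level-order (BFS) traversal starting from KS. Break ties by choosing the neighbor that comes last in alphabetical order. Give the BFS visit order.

KS -> UD -> SA -> RI -> IN -> XT -> BB -> RO -> PX -> LQ -> FD -> AD -> PJ -> ID -> CO -> DO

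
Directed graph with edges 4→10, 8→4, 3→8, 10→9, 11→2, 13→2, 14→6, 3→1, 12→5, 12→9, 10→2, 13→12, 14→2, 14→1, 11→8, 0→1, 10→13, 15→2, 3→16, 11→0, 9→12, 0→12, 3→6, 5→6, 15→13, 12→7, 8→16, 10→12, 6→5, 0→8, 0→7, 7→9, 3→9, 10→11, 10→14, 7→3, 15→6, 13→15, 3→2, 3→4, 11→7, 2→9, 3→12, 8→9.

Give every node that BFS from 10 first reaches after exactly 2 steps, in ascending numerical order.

0, 1, 5, 6, 7, 8, 15

Level 0: 10
Level 1: 2, 9, 11, 12, 13, 14
Level 2: 0, 1, 5, 6, 7, 8, 15
Level 3: 3, 4, 16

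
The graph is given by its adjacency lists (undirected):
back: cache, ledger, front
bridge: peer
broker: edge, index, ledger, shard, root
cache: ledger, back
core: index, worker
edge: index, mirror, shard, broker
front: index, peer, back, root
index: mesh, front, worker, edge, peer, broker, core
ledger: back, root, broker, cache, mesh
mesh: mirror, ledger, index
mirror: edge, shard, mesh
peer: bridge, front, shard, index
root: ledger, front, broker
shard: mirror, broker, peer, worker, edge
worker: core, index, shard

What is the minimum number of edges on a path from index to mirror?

2

Level 0: index
Level 1: broker, core, edge, front, mesh, peer, worker
Level 2: back, bridge, ledger, mirror, root, shard
Level 3: cache
mirror first appears at level 2.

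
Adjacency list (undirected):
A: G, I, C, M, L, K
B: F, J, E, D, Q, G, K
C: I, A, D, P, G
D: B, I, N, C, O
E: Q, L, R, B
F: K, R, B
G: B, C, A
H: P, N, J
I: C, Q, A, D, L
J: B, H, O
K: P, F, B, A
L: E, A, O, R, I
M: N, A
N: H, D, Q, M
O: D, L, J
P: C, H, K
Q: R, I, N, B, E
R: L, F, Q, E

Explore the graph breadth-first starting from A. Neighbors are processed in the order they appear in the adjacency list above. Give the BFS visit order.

Visit A; enqueue G, I, C, M, L, K → queue [G, I, C, M, L, K]
Visit G; enqueue B → queue [I, C, M, L, K, B]
Visit I; enqueue Q, D → queue [C, M, L, K, B, Q, D]
Visit C; enqueue P → queue [M, L, K, B, Q, D, P]
Visit M; enqueue N → queue [L, K, B, Q, D, P, N]
Visit L; enqueue E, O, R → queue [K, B, Q, D, P, N, E, O, R]
Visit K; enqueue F → queue [B, Q, D, P, N, E, O, R, F]
Visit B; enqueue J → queue [Q, D, P, N, E, O, R, F, J]
Visit Q → queue [D, P, N, E, O, R, F, J]
Visit D → queue [P, N, E, O, R, F, J]
Visit P; enqueue H → queue [N, E, O, R, F, J, H]
Visit N → queue [E, O, R, F, J, H]
Visit E → queue [O, R, F, J, H]
Visit O → queue [R, F, J, H]
Visit R → queue [F, J, H]
Visit F → queue [J, H]
Visit J → queue [H]
Visit H → queue []

A, G, I, C, M, L, K, B, Q, D, P, N, E, O, R, F, J, H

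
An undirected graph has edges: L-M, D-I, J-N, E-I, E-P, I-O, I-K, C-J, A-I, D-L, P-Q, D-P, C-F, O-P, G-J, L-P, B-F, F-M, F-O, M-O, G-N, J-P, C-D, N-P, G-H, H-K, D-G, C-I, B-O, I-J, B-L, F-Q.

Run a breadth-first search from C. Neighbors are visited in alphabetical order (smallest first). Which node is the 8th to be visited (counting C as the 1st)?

P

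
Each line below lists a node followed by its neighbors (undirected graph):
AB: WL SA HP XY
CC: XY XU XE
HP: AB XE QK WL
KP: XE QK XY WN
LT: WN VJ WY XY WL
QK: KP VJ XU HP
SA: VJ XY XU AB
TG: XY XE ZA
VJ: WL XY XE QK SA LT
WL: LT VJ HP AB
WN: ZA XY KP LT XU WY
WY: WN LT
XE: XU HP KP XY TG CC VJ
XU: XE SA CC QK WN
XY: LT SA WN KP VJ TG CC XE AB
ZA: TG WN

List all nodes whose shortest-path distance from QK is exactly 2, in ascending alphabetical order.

AB, CC, LT, SA, WL, WN, XE, XY

Level 0: QK
Level 1: HP, KP, VJ, XU
Level 2: AB, CC, LT, SA, WL, WN, XE, XY
Level 3: TG, WY, ZA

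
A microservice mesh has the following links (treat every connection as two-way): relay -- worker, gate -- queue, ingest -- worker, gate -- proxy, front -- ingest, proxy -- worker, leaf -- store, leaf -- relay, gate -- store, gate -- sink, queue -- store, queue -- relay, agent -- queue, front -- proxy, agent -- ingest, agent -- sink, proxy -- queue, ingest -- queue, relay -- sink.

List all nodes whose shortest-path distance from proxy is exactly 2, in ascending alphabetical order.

agent, ingest, relay, sink, store

Level 0: proxy
Level 1: front, gate, queue, worker
Level 2: agent, ingest, relay, sink, store
Level 3: leaf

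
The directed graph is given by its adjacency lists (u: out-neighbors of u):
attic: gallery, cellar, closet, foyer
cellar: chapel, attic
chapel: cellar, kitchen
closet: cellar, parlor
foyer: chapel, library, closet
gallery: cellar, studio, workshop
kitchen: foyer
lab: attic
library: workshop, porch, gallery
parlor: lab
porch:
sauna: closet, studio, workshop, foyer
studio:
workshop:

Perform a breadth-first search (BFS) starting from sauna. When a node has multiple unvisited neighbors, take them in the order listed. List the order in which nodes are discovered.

sauna, closet, studio, workshop, foyer, cellar, parlor, chapel, library, attic, lab, kitchen, porch, gallery

Visit sauna; enqueue closet, studio, workshop, foyer → queue [closet, studio, workshop, foyer]
Visit closet; enqueue cellar, parlor → queue [studio, workshop, foyer, cellar, parlor]
Visit studio → queue [workshop, foyer, cellar, parlor]
Visit workshop → queue [foyer, cellar, parlor]
Visit foyer; enqueue chapel, library → queue [cellar, parlor, chapel, library]
Visit cellar; enqueue attic → queue [parlor, chapel, library, attic]
Visit parlor; enqueue lab → queue [chapel, library, attic, lab]
Visit chapel; enqueue kitchen → queue [library, attic, lab, kitchen]
Visit library; enqueue porch, gallery → queue [attic, lab, kitchen, porch, gallery]
Visit attic → queue [lab, kitchen, porch, gallery]
Visit lab → queue [kitchen, porch, gallery]
Visit kitchen → queue [porch, gallery]
Visit porch → queue [gallery]
Visit gallery → queue []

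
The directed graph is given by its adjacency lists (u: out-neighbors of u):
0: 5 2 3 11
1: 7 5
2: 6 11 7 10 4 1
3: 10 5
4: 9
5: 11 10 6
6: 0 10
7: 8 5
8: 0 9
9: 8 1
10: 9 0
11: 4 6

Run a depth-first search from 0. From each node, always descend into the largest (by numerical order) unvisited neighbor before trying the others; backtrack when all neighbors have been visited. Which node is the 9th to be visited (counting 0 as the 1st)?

Visit 0
0 → 11
11 → 6
6 → 10
10 → 9
9 → 8
9 → 1
1 → 7
7 → 5
11 → 4
0 → 3
0 → 2

Visit order: 0, 11, 6, 10, 9, 8, 1, 7, 5, 4, 3, 2

5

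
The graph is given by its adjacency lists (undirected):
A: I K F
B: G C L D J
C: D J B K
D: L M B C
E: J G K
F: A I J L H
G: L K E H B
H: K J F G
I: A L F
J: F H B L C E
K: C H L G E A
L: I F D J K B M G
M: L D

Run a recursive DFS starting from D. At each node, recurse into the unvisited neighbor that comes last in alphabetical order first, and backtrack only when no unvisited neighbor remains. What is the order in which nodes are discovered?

D, M, L, K, H, J, F, I, A, E, G, B, C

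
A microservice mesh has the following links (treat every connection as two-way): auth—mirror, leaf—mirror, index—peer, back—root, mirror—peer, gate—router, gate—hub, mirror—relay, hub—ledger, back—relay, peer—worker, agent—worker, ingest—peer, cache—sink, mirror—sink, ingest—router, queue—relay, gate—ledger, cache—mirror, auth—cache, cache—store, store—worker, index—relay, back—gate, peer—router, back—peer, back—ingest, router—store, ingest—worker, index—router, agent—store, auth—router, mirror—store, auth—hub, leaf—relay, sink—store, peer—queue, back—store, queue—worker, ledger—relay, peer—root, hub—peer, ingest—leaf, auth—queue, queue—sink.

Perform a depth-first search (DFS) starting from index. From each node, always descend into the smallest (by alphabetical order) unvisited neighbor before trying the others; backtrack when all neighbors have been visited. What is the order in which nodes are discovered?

Visit index
index → peer
peer → back
back → gate
gate → hub
hub → auth
auth → cache
cache → mirror
mirror → leaf
leaf → ingest
ingest → router
router → store
store → agent
agent → worker
worker → queue
queue → relay
relay → ledger
queue → sink
back → root

index, peer, back, gate, hub, auth, cache, mirror, leaf, ingest, router, store, agent, worker, queue, relay, ledger, sink, root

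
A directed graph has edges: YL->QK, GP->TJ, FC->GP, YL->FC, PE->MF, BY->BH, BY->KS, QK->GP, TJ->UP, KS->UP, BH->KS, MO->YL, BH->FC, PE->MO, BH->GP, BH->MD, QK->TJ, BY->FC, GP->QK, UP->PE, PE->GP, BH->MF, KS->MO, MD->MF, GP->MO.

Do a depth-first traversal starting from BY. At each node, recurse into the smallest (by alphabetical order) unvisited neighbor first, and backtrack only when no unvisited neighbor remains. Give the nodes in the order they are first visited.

BY, BH, FC, GP, MO, YL, QK, TJ, UP, PE, MF, KS, MD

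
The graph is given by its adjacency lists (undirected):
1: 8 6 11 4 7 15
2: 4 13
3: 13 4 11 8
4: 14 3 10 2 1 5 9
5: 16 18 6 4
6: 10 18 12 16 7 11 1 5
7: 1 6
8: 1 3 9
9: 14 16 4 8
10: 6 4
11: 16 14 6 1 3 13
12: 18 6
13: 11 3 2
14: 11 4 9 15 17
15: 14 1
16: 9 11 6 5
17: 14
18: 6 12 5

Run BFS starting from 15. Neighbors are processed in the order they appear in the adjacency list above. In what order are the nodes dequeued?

Visit 15; enqueue 14, 1 → queue [14, 1]
Visit 14; enqueue 11, 4, 9, 17 → queue [1, 11, 4, 9, 17]
Visit 1; enqueue 8, 6, 7 → queue [11, 4, 9, 17, 8, 6, 7]
Visit 11; enqueue 16, 3, 13 → queue [4, 9, 17, 8, 6, 7, 16, 3, 13]
Visit 4; enqueue 10, 2, 5 → queue [9, 17, 8, 6, 7, 16, 3, 13, 10, 2, 5]
Visit 9 → queue [17, 8, 6, 7, 16, 3, 13, 10, 2, 5]
Visit 17 → queue [8, 6, 7, 16, 3, 13, 10, 2, 5]
Visit 8 → queue [6, 7, 16, 3, 13, 10, 2, 5]
Visit 6; enqueue 18, 12 → queue [7, 16, 3, 13, 10, 2, 5, 18, 12]
Visit 7 → queue [16, 3, 13, 10, 2, 5, 18, 12]
Visit 16 → queue [3, 13, 10, 2, 5, 18, 12]
Visit 3 → queue [13, 10, 2, 5, 18, 12]
Visit 13 → queue [10, 2, 5, 18, 12]
Visit 10 → queue [2, 5, 18, 12]
Visit 2 → queue [5, 18, 12]
Visit 5 → queue [18, 12]
Visit 18 → queue [12]
Visit 12 → queue []

15 → 14 → 1 → 11 → 4 → 9 → 17 → 8 → 6 → 7 → 16 → 3 → 13 → 10 → 2 → 5 → 18 → 12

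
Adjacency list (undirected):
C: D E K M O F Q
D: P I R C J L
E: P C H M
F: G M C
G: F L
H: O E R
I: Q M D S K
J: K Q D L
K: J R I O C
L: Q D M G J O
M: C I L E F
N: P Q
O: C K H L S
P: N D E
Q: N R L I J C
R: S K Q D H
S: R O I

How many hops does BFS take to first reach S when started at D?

2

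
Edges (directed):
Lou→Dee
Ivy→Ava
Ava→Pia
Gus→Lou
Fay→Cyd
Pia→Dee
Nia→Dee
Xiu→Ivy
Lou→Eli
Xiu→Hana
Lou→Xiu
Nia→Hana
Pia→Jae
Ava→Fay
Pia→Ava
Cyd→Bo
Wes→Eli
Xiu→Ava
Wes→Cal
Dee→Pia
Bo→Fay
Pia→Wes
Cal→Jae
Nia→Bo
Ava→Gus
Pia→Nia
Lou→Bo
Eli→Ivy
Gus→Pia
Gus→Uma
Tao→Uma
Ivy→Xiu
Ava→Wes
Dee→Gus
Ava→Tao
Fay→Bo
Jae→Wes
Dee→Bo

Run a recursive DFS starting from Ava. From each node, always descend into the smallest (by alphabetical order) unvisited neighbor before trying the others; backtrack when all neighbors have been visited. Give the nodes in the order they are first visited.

Ava, Fay, Bo, Cyd, Gus, Lou, Dee, Pia, Jae, Wes, Cal, Eli, Ivy, Xiu, Hana, Nia, Uma, Tao

Visit Ava
Ava → Fay
Fay → Bo
Fay → Cyd
Ava → Gus
Gus → Lou
Lou → Dee
Dee → Pia
Pia → Jae
Jae → Wes
Wes → Cal
Wes → Eli
Eli → Ivy
Ivy → Xiu
Xiu → Hana
Pia → Nia
Gus → Uma
Ava → Tao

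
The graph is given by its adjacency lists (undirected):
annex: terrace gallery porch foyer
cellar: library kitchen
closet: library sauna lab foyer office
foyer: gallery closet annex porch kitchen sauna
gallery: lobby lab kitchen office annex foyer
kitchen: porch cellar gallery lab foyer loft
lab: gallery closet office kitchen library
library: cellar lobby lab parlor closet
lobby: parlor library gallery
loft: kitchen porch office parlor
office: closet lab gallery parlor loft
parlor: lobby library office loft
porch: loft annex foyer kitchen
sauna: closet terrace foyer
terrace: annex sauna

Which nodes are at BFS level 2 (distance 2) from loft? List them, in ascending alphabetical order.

Level 0: loft
Level 1: kitchen, office, parlor, porch
Level 2: annex, cellar, closet, foyer, gallery, lab, library, lobby
Level 3: sauna, terrace

annex, cellar, closet, foyer, gallery, lab, library, lobby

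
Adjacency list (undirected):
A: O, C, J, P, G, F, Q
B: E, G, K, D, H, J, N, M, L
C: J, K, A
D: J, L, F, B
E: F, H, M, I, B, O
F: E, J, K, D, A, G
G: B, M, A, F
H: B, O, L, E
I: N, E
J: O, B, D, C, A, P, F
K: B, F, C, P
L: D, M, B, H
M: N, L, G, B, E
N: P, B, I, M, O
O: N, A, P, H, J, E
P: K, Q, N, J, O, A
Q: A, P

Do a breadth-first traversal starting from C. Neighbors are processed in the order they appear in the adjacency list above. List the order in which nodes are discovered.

C → J → K → A → O → B → D → P → F → G → Q → N → H → E → M → L → I

Visit C; enqueue J, K, A → queue [J, K, A]
Visit J; enqueue O, B, D, P, F → queue [K, A, O, B, D, P, F]
Visit K → queue [A, O, B, D, P, F]
Visit A; enqueue G, Q → queue [O, B, D, P, F, G, Q]
Visit O; enqueue N, H, E → queue [B, D, P, F, G, Q, N, H, E]
Visit B; enqueue M, L → queue [D, P, F, G, Q, N, H, E, M, L]
Visit D → queue [P, F, G, Q, N, H, E, M, L]
Visit P → queue [F, G, Q, N, H, E, M, L]
Visit F → queue [G, Q, N, H, E, M, L]
Visit G → queue [Q, N, H, E, M, L]
Visit Q → queue [N, H, E, M, L]
Visit N; enqueue I → queue [H, E, M, L, I]
Visit H → queue [E, M, L, I]
Visit E → queue [M, L, I]
Visit M → queue [L, I]
Visit L → queue [I]
Visit I → queue []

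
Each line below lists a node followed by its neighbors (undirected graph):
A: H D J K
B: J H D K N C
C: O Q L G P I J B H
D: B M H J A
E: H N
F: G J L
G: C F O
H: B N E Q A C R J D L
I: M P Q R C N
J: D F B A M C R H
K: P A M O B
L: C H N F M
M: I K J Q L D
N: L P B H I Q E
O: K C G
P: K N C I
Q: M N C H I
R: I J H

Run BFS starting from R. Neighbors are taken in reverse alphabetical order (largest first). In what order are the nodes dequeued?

Visit R; enqueue J, I, H → queue [J, I, H]
Visit J; enqueue M, F, D, C, B, A → queue [I, H, M, F, D, C, B, A]
Visit I; enqueue Q, P, N → queue [H, M, F, D, C, B, A, Q, P, N]
Visit H; enqueue L, E → queue [M, F, D, C, B, A, Q, P, N, L, E]
Visit M; enqueue K → queue [F, D, C, B, A, Q, P, N, L, E, K]
Visit F; enqueue G → queue [D, C, B, A, Q, P, N, L, E, K, G]
Visit D → queue [C, B, A, Q, P, N, L, E, K, G]
Visit C; enqueue O → queue [B, A, Q, P, N, L, E, K, G, O]
Visit B → queue [A, Q, P, N, L, E, K, G, O]
Visit A → queue [Q, P, N, L, E, K, G, O]
Visit Q → queue [P, N, L, E, K, G, O]
Visit P → queue [N, L, E, K, G, O]
Visit N → queue [L, E, K, G, O]
Visit L → queue [E, K, G, O]
Visit E → queue [K, G, O]
Visit K → queue [G, O]
Visit G → queue [O]
Visit O → queue []

R -> J -> I -> H -> M -> F -> D -> C -> B -> A -> Q -> P -> N -> L -> E -> K -> G -> O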